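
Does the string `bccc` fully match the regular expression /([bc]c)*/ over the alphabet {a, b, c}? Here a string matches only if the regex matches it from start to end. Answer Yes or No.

Yes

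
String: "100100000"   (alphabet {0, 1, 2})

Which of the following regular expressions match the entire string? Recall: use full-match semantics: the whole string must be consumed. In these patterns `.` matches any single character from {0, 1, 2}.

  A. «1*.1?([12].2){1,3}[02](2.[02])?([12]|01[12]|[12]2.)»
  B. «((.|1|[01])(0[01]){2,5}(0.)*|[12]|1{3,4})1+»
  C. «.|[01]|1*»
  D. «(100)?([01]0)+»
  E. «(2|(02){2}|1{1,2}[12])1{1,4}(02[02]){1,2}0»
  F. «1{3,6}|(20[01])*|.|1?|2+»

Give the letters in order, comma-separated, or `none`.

D

A → no match
B → no match — must end with "1"
C → no match
D → match
E → no match
F → no match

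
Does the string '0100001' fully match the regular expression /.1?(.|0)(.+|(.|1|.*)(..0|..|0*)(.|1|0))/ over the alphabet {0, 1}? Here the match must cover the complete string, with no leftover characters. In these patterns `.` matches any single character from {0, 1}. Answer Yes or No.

Yes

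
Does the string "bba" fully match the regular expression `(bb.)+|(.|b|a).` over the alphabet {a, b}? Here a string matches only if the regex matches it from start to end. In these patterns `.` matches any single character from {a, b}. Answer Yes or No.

Yes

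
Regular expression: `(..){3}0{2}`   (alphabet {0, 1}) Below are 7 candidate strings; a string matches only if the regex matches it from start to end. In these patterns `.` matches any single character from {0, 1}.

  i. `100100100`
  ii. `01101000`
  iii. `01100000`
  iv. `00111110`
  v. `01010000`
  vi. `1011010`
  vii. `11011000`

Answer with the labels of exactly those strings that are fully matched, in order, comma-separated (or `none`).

i → no match
ii → match
iii → match
iv → no match
v → match
vi → no match
vii → match

ii, iii, v, vii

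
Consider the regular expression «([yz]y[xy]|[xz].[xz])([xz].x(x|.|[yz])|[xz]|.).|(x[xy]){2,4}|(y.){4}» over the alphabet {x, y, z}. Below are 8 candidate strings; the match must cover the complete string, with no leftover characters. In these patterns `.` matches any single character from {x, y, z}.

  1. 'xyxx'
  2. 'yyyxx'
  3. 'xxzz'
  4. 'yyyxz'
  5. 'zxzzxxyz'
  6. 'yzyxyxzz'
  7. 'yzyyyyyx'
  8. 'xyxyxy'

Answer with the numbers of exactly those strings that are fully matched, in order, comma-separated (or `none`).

1 → match
2 → match
3 → no match
4 → match
5 → match
6 → no match
7 → match
8 → match

1, 2, 4, 5, 7, 8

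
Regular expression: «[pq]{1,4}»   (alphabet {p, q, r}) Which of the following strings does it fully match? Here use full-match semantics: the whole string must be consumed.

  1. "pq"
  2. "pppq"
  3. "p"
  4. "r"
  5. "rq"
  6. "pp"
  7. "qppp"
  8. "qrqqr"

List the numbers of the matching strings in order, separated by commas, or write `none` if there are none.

1 → match
2 → match
3 → match
4 → no match
5 → no match
6 → match
7 → match
8 → no match

1, 2, 3, 6, 7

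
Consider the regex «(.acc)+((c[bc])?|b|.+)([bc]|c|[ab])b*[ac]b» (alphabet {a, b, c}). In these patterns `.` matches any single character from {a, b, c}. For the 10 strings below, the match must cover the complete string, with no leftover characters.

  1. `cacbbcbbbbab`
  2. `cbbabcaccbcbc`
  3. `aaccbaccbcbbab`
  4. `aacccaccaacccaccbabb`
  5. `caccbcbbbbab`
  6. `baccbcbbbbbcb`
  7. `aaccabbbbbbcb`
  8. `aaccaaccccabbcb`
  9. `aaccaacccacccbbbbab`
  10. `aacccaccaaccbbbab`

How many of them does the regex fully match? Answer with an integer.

7

1 → no match
2 → no match — must end with `b`
3 → match
4 → no match
5 → match
6 → match
7 → match
8 → match
9 → match
10 → match
Total matched: 7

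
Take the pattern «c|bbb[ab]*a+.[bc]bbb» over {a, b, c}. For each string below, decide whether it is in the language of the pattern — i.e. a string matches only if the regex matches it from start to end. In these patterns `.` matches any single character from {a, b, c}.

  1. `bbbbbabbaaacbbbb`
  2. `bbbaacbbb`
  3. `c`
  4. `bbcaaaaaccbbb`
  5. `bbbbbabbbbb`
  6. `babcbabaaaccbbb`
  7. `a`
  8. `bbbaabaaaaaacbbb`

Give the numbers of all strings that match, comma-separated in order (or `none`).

1, 2, 3, 5, 8

1 → match
2 → match
3 → match
4 → no match
5 → match
6 → no match
7 → no match
8 → match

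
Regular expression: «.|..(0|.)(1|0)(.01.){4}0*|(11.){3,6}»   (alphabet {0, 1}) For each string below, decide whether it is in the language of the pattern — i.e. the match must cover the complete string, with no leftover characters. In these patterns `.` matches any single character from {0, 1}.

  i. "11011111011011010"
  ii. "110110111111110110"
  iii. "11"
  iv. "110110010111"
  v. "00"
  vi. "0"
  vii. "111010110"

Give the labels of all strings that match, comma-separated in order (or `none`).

i → no match
ii → match
iii. "11" → no match
iv. "110110010111" → no match
v. "00" → no match
vi. "0" → match
vii. "111010110" → no match

ii, vi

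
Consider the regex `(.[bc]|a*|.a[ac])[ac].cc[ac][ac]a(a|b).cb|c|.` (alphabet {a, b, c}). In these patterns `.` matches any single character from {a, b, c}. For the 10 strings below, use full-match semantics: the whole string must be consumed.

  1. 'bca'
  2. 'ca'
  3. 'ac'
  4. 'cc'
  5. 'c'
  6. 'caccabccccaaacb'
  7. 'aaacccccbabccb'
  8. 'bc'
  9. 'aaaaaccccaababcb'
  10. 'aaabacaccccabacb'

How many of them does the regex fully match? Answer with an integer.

1

1 → no match
2 → no match
3 → no match
4 → no match
5 → match
6 → no match
7 → no match
8 → no match
9 → no match
10 → no match
Total matched: 1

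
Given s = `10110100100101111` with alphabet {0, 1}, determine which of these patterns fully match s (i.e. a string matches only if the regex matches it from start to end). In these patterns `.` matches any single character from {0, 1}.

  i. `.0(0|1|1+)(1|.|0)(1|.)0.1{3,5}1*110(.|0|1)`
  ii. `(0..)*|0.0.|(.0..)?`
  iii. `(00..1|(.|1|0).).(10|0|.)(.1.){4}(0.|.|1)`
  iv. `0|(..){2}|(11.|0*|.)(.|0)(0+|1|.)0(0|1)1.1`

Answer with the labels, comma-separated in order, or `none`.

i → no match
ii → no match
iii → match
iv → no match

iii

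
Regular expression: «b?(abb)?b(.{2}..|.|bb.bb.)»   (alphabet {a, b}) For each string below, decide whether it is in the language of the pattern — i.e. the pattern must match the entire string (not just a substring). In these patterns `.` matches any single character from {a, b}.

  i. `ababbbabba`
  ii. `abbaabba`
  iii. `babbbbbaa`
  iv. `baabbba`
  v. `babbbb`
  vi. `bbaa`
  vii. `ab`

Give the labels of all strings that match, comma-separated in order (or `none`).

iii, v

i → no match
ii → no match
iii → match
iv → no match
v → match
vi → no match
vii → no match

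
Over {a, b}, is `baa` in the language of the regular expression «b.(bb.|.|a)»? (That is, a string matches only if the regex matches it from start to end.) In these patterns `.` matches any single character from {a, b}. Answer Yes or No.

Yes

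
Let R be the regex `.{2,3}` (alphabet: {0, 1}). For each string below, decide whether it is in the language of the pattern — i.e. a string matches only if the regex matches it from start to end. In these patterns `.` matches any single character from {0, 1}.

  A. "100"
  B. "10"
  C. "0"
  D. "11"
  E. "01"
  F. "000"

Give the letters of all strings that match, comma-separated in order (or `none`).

A. "100" → match
B. "10" → match
C. "0" → no match
D. "11" → match
E. "01" → match
F. "000" → match

A, B, D, E, F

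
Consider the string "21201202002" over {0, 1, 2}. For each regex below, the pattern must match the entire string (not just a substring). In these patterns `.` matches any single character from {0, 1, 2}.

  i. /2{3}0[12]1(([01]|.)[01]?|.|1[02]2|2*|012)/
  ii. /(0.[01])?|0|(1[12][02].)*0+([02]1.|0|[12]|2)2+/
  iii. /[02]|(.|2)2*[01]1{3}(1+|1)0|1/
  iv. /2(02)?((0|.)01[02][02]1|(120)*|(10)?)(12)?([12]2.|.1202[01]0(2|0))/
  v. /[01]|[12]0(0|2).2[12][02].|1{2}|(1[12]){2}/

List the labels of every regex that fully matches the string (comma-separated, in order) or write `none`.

i → no match
ii → no match
iii → no match
iv → match
v → no match

iv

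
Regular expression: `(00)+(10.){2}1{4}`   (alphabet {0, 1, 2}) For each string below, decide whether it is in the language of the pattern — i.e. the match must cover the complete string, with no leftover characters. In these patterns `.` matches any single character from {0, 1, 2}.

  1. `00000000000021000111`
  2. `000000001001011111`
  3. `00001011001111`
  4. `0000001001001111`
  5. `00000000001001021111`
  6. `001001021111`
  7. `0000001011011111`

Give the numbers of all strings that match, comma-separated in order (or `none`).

2, 3, 4, 5, 6, 7

1 → no match
2 → match
3 → match
4 → match
5 → match
6 → match
7 → match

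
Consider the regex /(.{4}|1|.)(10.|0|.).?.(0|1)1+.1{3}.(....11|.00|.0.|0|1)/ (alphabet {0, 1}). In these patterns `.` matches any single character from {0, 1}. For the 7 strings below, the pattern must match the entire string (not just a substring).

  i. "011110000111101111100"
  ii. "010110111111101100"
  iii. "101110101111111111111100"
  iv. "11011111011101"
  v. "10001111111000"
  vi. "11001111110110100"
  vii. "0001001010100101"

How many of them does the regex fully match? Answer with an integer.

i → match
ii → no match
iii → match
iv → match
v → match
vi → no match
vii → no match
Total matched: 4

4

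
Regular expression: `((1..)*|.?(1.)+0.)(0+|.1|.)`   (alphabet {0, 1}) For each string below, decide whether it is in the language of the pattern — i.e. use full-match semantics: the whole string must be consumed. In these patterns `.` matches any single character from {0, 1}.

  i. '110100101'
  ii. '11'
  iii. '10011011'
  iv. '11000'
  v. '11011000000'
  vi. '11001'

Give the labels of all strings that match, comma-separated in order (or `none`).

i. '110100101' → match
ii. '11' → match
iii. '10011011' → match
iv. '11000' → match
v. '11011000000' → match
vi. '11001' → match

i, ii, iii, iv, v, vi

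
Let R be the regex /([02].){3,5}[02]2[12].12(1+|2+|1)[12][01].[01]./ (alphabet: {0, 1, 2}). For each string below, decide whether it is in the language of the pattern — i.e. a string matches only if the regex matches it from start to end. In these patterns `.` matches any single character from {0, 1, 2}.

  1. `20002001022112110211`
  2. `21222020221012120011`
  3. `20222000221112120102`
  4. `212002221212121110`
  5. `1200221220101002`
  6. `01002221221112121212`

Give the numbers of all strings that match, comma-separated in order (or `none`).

1 → match
2 → match
3 → match
4 → match
5 → no match
6 → match

1, 2, 3, 4, 6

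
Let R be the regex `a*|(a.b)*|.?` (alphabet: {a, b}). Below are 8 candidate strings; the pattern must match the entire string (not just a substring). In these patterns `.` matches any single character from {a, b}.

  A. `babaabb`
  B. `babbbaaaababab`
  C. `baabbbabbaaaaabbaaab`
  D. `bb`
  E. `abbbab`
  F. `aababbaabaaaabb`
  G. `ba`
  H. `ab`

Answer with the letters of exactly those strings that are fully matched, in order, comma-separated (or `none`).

none

A → no match
B → no match
C → no match
D → no match
E → no match
F → no match
G → no match
H → no match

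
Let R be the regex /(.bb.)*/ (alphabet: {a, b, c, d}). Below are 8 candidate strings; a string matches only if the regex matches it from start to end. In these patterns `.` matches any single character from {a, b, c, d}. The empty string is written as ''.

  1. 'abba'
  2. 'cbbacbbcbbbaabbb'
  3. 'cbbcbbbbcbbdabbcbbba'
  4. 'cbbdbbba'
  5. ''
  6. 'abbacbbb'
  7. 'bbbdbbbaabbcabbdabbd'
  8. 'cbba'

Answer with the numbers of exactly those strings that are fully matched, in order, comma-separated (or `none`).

1, 2, 3, 4, 5, 6, 7, 8

1 → match
2 → match
3 → match
4 → match
5 → match
6 → match
7 → match
8 → match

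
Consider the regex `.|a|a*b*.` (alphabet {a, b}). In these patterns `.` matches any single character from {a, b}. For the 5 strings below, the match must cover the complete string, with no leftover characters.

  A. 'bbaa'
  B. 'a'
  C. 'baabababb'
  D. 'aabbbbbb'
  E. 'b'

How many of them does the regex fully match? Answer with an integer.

A → no match
B → match
C → no match
D → match
E → match
Total matched: 3

3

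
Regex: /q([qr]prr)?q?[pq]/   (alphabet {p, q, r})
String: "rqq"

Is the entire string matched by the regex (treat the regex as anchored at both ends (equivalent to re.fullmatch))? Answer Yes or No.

Every match must start with "q", but "rqq" does not.

No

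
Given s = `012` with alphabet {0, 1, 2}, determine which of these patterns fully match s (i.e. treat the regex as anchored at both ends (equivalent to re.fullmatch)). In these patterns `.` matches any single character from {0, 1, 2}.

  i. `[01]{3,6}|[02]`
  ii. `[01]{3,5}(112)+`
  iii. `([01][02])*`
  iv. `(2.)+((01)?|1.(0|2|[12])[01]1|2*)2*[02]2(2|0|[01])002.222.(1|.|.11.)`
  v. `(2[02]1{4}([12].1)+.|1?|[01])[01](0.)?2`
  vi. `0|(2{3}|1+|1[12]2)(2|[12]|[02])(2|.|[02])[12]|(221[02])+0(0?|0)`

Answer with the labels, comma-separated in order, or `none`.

i → no match
ii → no match — must end with `112`
iii → no match
iv → no match — must start with `2`
v → match
vi → no match

v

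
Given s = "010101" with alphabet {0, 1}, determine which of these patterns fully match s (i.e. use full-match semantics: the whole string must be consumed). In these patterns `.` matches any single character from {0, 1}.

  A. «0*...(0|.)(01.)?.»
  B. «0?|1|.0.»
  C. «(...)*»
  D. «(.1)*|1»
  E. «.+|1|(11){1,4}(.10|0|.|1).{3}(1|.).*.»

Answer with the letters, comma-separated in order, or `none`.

A → match
B → no match
C → match
D → match
E → match

A, C, D, E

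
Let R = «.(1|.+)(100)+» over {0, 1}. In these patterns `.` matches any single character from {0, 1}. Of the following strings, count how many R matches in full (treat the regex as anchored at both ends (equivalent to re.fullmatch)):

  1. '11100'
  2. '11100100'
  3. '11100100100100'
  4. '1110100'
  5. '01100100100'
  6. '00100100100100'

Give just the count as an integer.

6

1 → match
2 → match
3 → match
4 → match
5 → match
6 → match
Total matched: 6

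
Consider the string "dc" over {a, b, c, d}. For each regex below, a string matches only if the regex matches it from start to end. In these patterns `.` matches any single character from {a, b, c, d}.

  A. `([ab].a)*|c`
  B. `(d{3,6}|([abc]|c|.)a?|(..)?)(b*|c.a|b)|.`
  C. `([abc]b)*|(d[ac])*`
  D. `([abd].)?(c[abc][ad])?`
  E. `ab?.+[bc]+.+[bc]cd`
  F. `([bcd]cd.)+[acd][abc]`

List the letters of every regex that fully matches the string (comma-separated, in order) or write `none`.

A → no match
B → match
C → match
D → match
E → no match — must start with "a"
F → no match

B, C, D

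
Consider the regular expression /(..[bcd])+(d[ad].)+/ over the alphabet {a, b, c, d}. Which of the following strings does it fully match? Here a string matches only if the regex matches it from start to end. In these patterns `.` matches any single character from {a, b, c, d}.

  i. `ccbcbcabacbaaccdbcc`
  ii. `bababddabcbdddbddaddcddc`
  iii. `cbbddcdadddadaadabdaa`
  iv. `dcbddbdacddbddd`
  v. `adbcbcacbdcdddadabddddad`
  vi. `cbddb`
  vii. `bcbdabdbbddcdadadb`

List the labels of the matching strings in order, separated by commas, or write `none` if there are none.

i → no match
ii → match
iii → match
iv → match
v → match
vi. `cbddb` → no match
vii → no match

ii, iii, iv, v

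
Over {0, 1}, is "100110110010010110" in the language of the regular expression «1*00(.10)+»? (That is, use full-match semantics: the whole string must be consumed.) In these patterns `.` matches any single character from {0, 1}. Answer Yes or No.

Yes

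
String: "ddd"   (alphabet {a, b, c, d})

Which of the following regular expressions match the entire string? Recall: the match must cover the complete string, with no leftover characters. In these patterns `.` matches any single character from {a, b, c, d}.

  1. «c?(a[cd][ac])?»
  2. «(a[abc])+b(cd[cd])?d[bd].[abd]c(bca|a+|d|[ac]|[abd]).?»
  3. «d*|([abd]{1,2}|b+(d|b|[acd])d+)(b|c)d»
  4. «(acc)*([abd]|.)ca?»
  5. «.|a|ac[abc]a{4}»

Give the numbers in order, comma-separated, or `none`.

1 → no match
2 → no match — must start with "a"
3 → match
4 → no match
5 → no match

3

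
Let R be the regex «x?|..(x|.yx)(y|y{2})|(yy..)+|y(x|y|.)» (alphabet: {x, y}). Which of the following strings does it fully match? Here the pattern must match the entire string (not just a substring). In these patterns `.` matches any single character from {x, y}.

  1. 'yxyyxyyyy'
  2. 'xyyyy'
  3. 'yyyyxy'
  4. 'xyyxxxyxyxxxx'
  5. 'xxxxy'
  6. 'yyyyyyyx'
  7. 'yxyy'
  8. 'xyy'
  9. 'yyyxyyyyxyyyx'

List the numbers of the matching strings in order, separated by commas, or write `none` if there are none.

3, 6

1 → no match
2 → no match
3 → match
4 → no match
5 → no match
6 → match
7 → no match
8 → no match
9 → no match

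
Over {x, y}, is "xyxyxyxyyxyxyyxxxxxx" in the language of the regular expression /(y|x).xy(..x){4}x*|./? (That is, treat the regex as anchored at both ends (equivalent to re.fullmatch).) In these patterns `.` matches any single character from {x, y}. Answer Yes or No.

No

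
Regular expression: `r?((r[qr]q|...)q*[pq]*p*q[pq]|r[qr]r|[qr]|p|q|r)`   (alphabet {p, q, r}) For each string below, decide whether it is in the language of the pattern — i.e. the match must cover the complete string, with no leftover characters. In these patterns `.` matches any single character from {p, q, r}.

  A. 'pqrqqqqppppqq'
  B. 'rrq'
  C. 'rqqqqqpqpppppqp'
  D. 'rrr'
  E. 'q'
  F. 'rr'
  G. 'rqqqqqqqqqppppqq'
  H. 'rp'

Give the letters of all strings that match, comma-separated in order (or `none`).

A, C, D, E, F, G, H

A → match
B → no match
C → match
D → match
E → match
F → match
G → match
H → match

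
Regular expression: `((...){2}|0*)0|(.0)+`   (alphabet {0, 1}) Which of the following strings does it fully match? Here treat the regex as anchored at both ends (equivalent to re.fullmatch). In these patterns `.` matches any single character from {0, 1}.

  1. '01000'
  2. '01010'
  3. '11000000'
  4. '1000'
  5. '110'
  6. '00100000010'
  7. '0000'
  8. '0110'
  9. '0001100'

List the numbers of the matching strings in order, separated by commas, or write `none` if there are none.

1 → no match
2 → no match
3 → no match
4 → match
5 → no match
6 → no match
7 → match
8 → no match
9 → match

4, 7, 9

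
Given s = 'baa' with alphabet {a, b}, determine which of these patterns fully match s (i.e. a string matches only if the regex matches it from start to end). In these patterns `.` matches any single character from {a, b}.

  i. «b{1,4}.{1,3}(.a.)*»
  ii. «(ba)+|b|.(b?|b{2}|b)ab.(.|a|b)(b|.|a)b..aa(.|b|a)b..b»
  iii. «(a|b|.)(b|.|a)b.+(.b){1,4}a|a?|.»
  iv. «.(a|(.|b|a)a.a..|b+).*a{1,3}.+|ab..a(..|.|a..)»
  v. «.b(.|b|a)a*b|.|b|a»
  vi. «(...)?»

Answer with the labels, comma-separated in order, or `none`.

i, vi

i → match
ii → no match
iii → no match
iv → no match
v → no match
vi → match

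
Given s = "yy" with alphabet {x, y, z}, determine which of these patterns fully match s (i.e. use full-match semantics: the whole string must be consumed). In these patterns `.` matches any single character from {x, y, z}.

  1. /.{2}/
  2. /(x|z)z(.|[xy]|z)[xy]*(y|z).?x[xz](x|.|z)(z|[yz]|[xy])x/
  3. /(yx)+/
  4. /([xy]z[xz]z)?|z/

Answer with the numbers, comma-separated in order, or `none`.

1

1 → match
2 → no match — must end with "x"
3 → no match — must start with "yx"
4 → no match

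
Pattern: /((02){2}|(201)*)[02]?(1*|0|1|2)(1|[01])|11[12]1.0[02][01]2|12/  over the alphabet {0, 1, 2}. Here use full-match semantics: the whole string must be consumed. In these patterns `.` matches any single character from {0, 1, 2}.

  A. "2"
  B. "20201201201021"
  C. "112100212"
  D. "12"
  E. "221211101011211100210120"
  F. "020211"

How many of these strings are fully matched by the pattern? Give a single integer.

3

A → no match
B → no match
C → match
D → match
E → no match
F → match
Total matched: 3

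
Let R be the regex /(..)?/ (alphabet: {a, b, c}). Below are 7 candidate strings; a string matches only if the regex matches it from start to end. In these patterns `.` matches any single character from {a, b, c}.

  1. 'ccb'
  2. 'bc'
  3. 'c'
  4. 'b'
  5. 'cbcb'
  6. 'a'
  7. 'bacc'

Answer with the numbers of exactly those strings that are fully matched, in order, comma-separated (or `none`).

1 → no match
2 → match
3 → no match
4 → no match
5 → no match
6 → no match
7 → no match

2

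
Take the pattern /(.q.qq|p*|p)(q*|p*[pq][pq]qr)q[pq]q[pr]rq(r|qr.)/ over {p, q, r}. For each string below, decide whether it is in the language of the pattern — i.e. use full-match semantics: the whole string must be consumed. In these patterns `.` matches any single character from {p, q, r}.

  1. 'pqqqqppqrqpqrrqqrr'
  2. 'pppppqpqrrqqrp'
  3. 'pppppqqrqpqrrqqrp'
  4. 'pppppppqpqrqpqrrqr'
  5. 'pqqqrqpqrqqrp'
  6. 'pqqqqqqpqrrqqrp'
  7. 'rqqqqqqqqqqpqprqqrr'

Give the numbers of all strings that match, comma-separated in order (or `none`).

1 → match
2 → match
3 → match
4 → match
5 → no match
6 → match
7 → match

1, 2, 3, 4, 6, 7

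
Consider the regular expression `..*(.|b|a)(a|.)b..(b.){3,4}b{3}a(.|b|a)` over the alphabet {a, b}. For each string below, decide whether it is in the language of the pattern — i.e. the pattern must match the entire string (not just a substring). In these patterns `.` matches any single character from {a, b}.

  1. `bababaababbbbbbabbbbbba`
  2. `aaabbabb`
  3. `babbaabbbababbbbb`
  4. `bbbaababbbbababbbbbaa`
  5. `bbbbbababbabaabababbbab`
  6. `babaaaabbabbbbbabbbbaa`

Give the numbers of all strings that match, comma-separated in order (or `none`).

1 → no match
2. `aaabbabb` → no match
3 → no match
4 → match
5 → no match
6 → no match

4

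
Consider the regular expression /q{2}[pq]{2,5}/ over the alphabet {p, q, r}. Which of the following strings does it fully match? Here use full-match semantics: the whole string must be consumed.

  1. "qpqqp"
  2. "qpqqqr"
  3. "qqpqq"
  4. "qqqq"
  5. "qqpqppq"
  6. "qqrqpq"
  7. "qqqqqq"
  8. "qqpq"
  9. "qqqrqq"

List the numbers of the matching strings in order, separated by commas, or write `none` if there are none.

3, 4, 5, 7, 8

1 → no match
2 → no match
3 → match
4 → match
5 → match
6 → no match
7 → match
8 → match
9 → no match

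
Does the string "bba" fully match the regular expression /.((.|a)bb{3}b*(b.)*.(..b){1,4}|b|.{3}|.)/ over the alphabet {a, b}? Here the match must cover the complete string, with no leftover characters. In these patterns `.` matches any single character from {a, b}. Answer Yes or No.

No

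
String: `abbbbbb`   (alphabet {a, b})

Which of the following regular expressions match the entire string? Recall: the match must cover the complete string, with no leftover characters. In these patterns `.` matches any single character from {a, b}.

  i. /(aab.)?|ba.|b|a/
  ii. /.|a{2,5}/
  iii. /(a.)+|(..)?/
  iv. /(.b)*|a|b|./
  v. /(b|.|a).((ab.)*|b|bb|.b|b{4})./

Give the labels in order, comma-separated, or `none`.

i → no match
ii → no match
iii → no match
iv → no match
v → match

v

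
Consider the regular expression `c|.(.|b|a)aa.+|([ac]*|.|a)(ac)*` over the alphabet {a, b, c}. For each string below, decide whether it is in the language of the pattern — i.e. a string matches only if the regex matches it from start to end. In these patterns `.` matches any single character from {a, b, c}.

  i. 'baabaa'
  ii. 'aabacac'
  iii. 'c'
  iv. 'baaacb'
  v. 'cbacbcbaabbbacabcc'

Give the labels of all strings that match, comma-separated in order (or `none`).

iii, iv

i → no match
ii → no match
iii → match
iv → match
v → no match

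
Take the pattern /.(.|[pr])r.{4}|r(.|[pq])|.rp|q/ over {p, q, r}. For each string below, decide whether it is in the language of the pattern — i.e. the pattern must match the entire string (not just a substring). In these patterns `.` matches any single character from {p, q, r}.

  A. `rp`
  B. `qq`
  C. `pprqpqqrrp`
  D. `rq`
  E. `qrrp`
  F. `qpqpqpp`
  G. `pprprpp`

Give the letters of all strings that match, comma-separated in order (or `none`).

A → match
B → no match
C → no match
D → match
E → no match
F → no match
G → match

A, D, G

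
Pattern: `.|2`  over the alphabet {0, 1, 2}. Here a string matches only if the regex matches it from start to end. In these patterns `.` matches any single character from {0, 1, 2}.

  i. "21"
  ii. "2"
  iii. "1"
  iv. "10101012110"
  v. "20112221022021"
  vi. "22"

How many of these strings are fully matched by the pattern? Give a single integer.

2

i → no match
ii → match
iii → match
iv → no match
v → no match
vi → no match
Total matched: 2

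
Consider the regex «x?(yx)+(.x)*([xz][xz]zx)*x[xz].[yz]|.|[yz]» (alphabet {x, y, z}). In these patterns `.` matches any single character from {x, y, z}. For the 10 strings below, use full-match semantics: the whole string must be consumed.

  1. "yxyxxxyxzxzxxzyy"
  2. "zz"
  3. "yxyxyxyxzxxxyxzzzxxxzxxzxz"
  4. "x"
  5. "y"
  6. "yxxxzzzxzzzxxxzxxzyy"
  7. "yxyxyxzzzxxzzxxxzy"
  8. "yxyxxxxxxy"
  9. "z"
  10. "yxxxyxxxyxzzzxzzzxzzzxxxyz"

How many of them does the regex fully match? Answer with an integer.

1 → match
2 → no match
3 → match
4 → match
5 → match
6 → match
7 → match
8 → match
9 → match
10 → match
Total matched: 9

9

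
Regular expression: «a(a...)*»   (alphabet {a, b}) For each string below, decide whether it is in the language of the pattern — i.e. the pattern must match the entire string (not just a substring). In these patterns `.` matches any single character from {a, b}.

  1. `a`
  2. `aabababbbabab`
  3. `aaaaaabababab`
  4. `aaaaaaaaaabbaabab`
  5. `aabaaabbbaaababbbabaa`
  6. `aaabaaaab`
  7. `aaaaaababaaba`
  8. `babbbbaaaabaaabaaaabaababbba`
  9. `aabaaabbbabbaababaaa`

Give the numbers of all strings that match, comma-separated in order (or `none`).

1 → match
2 → match
3 → match
4 → match
5 → match
6 → match
7 → match
8 → no match — must start with `a`
9 → no match

1, 2, 3, 4, 5, 6, 7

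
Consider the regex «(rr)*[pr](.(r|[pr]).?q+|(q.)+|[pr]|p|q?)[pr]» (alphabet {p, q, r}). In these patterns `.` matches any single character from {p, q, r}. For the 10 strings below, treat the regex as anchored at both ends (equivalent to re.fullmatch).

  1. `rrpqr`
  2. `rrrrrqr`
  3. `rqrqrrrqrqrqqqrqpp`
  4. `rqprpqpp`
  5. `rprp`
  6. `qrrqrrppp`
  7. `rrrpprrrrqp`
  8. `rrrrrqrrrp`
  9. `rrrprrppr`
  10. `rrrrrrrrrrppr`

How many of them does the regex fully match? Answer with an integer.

1 → match
2 → match
3 → no match
4 → no match
5 → no match
6 → no match
7 → no match
8 → no match
9 → no match
10 → match
Total matched: 3

3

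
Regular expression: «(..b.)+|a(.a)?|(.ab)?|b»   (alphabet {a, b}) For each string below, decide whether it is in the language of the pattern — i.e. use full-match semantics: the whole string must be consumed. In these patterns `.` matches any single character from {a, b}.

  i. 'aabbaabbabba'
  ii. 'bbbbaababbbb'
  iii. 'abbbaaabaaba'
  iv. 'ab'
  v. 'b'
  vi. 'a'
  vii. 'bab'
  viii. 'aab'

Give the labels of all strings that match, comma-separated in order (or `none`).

i → match
ii → match
iii → no match
iv → no match
v → match
vi → match
vii → match
viii → match

i, ii, v, vi, vii, viii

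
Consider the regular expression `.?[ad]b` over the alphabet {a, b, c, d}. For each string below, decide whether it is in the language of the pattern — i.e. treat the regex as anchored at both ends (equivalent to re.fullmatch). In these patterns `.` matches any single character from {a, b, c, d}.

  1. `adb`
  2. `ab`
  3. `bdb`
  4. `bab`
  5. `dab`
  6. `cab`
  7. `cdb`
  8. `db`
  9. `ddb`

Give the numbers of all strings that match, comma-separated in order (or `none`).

1 → match
2 → match
3 → match
4 → match
5 → match
6 → match
7 → match
8 → match
9 → match

1, 2, 3, 4, 5, 6, 7, 8, 9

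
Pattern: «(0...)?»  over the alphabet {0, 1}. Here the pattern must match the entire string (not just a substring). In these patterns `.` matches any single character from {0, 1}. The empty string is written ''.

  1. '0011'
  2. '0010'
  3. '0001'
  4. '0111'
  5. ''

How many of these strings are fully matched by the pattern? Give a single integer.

5

1 → match
2 → match
3 → match
4 → match
5 → match
Total matched: 5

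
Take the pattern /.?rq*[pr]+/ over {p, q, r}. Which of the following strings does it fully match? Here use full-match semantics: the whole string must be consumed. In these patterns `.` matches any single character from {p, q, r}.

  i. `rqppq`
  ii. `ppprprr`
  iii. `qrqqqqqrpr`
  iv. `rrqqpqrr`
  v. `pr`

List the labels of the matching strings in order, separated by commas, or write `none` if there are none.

iii

i → no match
ii → no match
iii → match
iv → no match
v → no match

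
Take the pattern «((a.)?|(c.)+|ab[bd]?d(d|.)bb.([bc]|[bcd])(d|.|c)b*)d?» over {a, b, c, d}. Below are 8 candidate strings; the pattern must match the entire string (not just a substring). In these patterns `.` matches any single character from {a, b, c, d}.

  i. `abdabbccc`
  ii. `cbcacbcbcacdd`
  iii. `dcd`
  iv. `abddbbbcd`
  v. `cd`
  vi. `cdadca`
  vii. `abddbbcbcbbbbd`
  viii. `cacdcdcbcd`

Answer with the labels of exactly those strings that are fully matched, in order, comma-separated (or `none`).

i, ii, iv, v, vii, viii

i → match
ii → match
iii → no match
iv → match
v → match
vi → no match
vii → match
viii → match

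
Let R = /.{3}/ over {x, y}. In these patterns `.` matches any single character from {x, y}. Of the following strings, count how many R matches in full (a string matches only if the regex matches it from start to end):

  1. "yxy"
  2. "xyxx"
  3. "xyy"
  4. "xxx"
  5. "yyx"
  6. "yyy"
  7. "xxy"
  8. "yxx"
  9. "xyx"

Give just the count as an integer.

1 → match
2 → no match
3 → match
4 → match
5 → match
6 → match
7 → match
8 → match
9 → match
Total matched: 8

8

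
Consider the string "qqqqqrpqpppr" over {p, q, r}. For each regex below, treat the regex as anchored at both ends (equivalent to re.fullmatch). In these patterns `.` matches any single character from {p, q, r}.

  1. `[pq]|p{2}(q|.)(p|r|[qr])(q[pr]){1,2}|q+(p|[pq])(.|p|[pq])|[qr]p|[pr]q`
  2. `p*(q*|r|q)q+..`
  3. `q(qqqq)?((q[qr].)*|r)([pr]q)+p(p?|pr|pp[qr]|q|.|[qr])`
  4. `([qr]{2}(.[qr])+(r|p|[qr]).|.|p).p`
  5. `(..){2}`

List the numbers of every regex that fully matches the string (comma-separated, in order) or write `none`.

1 → no match
2 → no match
3 → match
4 → no match — must end with "p"
5 → no match

3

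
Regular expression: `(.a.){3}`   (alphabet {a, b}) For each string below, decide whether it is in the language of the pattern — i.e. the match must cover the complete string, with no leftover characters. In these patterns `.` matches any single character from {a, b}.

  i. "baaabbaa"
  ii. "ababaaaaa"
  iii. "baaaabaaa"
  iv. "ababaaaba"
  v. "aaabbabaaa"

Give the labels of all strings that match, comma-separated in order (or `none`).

i → no match
ii → no match
iii → match
iv → no match
v → no match

iii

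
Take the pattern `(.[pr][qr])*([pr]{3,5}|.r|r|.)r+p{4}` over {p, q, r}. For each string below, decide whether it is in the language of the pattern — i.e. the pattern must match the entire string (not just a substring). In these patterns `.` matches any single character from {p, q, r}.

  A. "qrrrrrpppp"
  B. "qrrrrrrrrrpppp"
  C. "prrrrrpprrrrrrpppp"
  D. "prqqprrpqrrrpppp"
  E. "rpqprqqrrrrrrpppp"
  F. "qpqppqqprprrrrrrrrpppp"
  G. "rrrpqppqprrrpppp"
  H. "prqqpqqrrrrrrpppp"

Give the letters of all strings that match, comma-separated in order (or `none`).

A → match
B → match
C → match
D → match
E → match
F → match
G → no match
H → match

A, B, C, D, E, F, H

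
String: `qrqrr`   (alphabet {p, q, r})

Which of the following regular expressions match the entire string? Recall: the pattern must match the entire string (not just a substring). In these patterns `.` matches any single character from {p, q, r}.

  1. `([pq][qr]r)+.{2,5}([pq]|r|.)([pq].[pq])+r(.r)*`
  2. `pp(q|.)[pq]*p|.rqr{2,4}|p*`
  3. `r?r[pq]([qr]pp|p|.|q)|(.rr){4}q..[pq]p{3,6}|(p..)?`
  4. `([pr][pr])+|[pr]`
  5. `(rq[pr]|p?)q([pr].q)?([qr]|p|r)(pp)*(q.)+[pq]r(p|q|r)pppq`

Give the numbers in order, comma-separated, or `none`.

1 → no match
2 → match
3 → no match
4 → no match
5 → no match — must end with `pppq`

2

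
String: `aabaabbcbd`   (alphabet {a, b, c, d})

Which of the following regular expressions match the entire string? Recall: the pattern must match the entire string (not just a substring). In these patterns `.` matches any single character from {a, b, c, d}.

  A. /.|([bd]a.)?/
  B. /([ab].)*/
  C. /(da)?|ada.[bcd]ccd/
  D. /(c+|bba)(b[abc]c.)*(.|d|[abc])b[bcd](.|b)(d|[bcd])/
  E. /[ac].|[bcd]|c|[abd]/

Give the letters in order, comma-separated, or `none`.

A → no match
B → match
C → no match
D → no match
E → no match

B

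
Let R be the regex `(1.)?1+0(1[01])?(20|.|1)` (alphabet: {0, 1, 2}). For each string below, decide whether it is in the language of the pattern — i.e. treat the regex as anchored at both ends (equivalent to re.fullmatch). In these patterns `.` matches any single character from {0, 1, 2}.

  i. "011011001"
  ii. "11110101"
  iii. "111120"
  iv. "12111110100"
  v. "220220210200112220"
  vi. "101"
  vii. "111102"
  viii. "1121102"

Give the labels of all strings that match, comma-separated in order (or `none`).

ii, iv, vi, vii

i → no match
ii → match
iii → no match
iv → match
v → no match
vi → match
vii → match
viii → no match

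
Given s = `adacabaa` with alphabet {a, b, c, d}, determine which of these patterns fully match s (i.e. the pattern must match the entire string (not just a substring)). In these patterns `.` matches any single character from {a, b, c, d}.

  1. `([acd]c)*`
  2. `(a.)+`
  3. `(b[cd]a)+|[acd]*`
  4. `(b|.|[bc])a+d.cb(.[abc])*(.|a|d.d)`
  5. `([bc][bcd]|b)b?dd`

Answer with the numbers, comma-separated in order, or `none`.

2

1 → no match
2 → match
3 → no match
4 → no match
5 → no match — must end with `dd`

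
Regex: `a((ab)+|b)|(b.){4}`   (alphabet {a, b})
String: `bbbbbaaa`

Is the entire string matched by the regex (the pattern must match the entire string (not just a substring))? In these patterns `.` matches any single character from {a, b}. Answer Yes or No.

No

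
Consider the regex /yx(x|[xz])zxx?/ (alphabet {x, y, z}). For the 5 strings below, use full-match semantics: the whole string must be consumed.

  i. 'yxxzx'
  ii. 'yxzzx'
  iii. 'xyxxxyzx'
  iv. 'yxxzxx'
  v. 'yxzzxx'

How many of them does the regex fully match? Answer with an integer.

i → match
ii → match
iii → no match — must start with 'yx'
iv → match
v → match
Total matched: 4

4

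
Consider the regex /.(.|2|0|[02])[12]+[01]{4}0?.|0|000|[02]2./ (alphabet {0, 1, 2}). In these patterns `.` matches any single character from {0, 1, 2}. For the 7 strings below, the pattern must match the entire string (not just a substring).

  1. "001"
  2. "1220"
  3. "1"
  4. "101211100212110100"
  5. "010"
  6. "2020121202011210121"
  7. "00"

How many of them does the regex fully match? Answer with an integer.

1 → no match
2 → no match
3 → no match
4 → no match
5 → no match
6 → no match
7 → no match
Total matched: 0

0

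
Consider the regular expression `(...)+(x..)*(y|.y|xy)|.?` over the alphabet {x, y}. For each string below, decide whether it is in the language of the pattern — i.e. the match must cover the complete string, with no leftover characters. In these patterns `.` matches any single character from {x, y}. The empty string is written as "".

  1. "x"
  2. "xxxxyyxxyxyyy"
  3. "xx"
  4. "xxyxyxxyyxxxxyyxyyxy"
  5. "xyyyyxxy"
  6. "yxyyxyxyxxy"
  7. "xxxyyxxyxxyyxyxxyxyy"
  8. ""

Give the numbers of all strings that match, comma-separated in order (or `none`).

1, 2, 4, 5, 6, 7, 8

1 → match
2 → match
3 → no match
4 → match
5 → match
6 → match
7 → match
8 → match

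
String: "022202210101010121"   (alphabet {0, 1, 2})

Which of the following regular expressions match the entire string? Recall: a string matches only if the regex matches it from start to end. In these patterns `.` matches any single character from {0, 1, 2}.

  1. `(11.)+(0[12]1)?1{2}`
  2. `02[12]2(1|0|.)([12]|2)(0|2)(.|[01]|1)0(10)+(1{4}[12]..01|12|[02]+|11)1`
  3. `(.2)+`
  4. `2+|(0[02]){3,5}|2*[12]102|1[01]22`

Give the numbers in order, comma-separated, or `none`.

1 → no match — must start with "11"
2 → match
3 → no match — must end with "2"
4 → no match

2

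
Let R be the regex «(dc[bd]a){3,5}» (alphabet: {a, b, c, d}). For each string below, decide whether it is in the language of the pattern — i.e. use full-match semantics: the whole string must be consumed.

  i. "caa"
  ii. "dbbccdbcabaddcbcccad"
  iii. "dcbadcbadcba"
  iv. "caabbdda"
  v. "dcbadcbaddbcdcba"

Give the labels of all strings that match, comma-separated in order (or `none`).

i → no match — must start with "dc"
ii → no match — must start with "dc"
iii → match
iv → no match — must start with "dc"
v → no match

iii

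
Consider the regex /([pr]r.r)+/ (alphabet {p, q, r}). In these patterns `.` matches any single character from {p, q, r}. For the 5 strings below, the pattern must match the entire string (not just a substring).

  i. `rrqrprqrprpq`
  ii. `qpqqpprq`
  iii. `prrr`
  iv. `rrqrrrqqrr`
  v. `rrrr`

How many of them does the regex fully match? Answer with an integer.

i → no match — must end with `r`
ii → no match — must end with `r`
iii → match
iv → no match
v → match
Total matched: 2

2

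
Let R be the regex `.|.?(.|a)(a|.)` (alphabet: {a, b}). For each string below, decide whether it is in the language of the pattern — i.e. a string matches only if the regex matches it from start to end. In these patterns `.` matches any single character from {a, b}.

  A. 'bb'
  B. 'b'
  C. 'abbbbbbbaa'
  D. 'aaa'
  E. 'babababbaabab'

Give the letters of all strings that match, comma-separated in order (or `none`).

A, B, D

A. 'bb' → match
B. 'b' → match
C. 'abbbbbbbaa' → no match
D. 'aaa' → match
E → no match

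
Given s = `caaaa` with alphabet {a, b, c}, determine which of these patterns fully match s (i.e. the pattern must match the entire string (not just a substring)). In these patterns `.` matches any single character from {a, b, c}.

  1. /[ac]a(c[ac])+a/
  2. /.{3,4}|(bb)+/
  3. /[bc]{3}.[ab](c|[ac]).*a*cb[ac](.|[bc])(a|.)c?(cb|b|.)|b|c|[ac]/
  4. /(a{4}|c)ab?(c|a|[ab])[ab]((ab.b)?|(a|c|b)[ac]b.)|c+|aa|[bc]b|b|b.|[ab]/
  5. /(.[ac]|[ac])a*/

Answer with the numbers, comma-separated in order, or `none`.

1 → no match
2 → no match
3 → no match
4 → no match
5 → match

5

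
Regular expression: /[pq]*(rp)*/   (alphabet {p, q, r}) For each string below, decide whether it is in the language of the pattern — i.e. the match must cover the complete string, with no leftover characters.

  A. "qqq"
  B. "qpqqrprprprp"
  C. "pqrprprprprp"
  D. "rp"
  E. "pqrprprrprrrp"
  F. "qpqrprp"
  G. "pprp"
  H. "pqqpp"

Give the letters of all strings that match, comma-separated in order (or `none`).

A, B, C, D, F, G, H

A → match
B → match
C → match
D → match
E → no match
F → match
G → match
H → match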